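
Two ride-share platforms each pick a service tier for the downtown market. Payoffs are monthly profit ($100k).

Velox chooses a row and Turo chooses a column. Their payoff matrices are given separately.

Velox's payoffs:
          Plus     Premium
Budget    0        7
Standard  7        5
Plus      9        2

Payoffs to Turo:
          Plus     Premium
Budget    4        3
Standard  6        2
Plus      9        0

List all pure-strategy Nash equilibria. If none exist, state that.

Pure NE: (Plus, Plus)

For each player, find the best response to each opponent profile; mutual best responses are the pure NE.
Velox against Plus: payoffs 0, 7, 9 → best response Plus.
Velox against Premium: payoffs 7, 5, 2 → best response Budget.
Turo against Budget: payoffs 4, 3 → best response Plus.
Turo against Standard: payoffs 6, 2 → best response Plus.
Turo against Plus: payoffs 9, 0 → best response Plus.
Mutual best responses: (Plus, Plus).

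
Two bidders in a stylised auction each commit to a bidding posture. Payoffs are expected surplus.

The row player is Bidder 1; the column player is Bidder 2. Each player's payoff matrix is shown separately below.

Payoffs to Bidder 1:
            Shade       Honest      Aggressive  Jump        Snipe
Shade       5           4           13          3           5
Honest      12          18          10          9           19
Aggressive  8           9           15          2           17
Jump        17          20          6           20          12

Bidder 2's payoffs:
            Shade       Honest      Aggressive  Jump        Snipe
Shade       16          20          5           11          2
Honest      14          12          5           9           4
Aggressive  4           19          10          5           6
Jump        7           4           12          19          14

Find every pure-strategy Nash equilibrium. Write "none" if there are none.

(Jump, Jump)

(Shade, Shade): Bidder 1 can switch to Honest (5 → 12). Not NE.
(Shade, Honest): Bidder 1 can switch to Honest (4 → 18). Not NE.
(Shade, Aggressive): Bidder 1 can switch to Aggressive (13 → 15). Not NE.
(Shade, Jump): Bidder 1 can switch to Honest (3 → 9). Not NE.
(Shade, Snipe): Bidder 1 can switch to Honest (5 → 19). Not NE.
(Honest, Shade): Bidder 1 can switch to Jump (12 → 17). Not NE.
(Honest, Honest): Bidder 1 can switch to Jump (18 → 20). Not NE.
(Honest, Aggressive): Bidder 1 can switch to Shade (10 → 13). Not NE.
(Jump, Jump): Bidder 1 gets 20, best alternative 9; Bidder 2 gets 19, best alternative 14. No profitable deviation — NE.
(The remaining 11 profiles each have a profitable deviation by the same check.)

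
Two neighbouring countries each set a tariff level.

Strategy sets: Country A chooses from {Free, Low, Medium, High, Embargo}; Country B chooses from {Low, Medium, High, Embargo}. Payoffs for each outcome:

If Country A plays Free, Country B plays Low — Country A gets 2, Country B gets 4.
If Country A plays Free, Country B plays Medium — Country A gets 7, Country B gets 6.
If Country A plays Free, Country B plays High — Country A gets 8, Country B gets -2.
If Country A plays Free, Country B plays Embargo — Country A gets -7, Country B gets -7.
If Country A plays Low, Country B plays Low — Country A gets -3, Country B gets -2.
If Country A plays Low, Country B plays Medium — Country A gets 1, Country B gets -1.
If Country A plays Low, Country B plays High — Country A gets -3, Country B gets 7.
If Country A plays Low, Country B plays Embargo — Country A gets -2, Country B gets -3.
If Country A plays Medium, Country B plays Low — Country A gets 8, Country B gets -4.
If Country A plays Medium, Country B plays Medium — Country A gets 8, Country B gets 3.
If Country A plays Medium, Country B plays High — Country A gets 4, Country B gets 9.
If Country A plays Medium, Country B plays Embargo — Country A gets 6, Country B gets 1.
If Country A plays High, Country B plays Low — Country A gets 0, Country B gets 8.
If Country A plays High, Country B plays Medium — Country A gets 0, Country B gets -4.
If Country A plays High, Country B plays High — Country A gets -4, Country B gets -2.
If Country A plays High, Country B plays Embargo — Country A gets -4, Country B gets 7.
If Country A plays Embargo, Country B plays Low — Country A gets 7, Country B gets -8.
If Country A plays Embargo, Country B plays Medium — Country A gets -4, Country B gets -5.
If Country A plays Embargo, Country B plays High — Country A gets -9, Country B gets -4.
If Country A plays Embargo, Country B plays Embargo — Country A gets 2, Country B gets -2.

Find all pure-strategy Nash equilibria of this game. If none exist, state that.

Country A against Low: payoffs 2, -3, 8, 0, 7 → best response Medium.
Country A against Medium: payoffs 7, 1, 8, 0, -4 → best response Medium.
Country A against High: payoffs 8, -3, 4, -4, -9 → best response Free.
Country A against Embargo: payoffs -7, -2, 6, -4, 2 → best response Medium.
Country B against Free: payoffs 4, 6, -2, -7 → best response Medium.
Country B against Low: payoffs -2, -1, 7, -3 → best response High.
Country B against Medium: payoffs -4, 3, 9, 1 → best response High.
Country B against High: payoffs 8, -4, -2, 7 → best response Low.
Country B against Embargo: payoffs -8, -5, -4, -2 → best response Embargo.
No profile is a mutual best response for all players.

There is no pure-strategy Nash equilibrium.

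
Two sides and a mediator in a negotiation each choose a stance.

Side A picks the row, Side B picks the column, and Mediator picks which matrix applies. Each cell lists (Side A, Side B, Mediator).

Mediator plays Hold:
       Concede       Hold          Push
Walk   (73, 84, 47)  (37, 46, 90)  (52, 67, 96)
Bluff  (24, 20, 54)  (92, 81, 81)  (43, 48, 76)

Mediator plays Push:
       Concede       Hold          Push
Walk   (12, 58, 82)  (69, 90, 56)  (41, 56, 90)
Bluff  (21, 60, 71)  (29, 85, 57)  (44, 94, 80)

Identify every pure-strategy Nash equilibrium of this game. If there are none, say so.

The pure Nash equilibria are (Bluff, Hold, Hold), (Bluff, Push, Push).

Side A against (Concede, Hold): payoffs 73, 24 → best response Walk.
Side A against (Concede, Push): payoffs 12, 21 → best response Bluff.
Side A against (Hold, Hold): payoffs 37, 92 → best response Bluff.
Side A against (Hold, Push): payoffs 69, 29 → best response Walk.
Side A against (Push, Hold): payoffs 52, 43 → best response Walk.
Side A against (Push, Push): payoffs 41, 44 → best response Bluff.
Side B against (Walk, Hold): payoffs 84, 46, 67 → best response Concede.
Side B against (Walk, Push): payoffs 58, 90, 56 → best response Hold.
Side B against (Bluff, Hold): payoffs 20, 81, 48 → best response Hold.
Side B against (Bluff, Push): payoffs 60, 85, 94 → best response Push.
Mediator against (Walk, Concede): payoffs 47, 82 → best response Push.
Mediator against (Walk, Hold): payoffs 90, 56 → best response Hold.
Mediator against (Walk, Push): payoffs 96, 90 → best response Hold.
Mediator against (Bluff, Concede): payoffs 54, 71 → best response Push.
Mediator against (Bluff, Hold): payoffs 81, 57 → best response Hold.
Mediator against (Bluff, Push): payoffs 76, 80 → best response Push.
Mutual best responses: (Bluff, Hold, Hold); (Bluff, Push, Push).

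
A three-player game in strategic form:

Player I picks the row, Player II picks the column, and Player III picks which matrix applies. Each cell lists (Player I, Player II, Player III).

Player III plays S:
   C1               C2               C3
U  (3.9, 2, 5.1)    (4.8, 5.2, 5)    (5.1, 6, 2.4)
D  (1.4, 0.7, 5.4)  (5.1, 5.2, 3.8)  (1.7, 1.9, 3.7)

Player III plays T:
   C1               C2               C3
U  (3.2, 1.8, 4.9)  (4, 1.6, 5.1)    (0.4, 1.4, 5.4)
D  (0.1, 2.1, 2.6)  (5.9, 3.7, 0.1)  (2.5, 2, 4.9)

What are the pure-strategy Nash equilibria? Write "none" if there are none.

(D, C2, S)

For each player, find the best response to each opponent profile; mutual best responses are the pure NE.
Player I against (C1, S): payoffs 3.9, 1.4 → best response U.
Player I against (C1, T): payoffs 3.2, 0.1 → best response U.
Player I against (C2, S): payoffs 4.8, 5.1 → best response D.
Player I against (C2, T): payoffs 4, 5.9 → best response D.
Player I against (C3, S): payoffs 5.1, 1.7 → best response U.
Player I against (C3, T): payoffs 0.4, 2.5 → best response D.
Player II against (U, S): payoffs 2, 5.2, 6 → best response C3.
Player II against (U, T): payoffs 1.8, 1.6, 1.4 → best response C1.
Player II against (D, S): payoffs 0.7, 5.2, 1.9 → best response C2.
Player II against (D, T): payoffs 2.1, 3.7, 2 → best response C2.
Player III against (U, C1): payoffs 5.1, 4.9 → best response S.
Player III against (U, C2): payoffs 5, 5.1 → best response T.
Player III against (U, C3): payoffs 2.4, 5.4 → best response T.
Player III against (D, C1): payoffs 5.4, 2.6 → best response S.
Player III against (D, C2): payoffs 3.8, 0.1 → best response S.
Player III against (D, C3): payoffs 3.7, 4.9 → best response T.
Mutual best responses: (D, C2, S).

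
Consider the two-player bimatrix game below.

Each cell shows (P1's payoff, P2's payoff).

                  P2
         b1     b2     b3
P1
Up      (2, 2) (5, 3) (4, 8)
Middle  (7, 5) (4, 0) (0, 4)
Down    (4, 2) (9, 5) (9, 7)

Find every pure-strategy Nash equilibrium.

(Up, b1): P1 can switch to Middle (2 → 7). Not NE.
(Up, b2): P1 can switch to Down (5 → 9). Not NE.
(Up, b3): P1 can switch to Down (4 → 9). Not NE.
(Middle, b1): P1 gets 7, best alternative 4; P2 gets 5, best alternative 4. No profitable deviation — NE.
(Middle, b2): P1 can switch to Up (4 → 5). Not NE.
(Middle, b3): P1 can switch to Up (0 → 4). Not NE.
(Down, b1): P1 can switch to Middle (4 → 7). Not NE.
(Down, b3): P1 gets 9, best alternative 4; P2 gets 7, best alternative 5. No profitable deviation — NE.
(The remaining 1 profile has a profitable deviation by the same check.)

The pure Nash equilibria are (Middle, b1) and (Down, b3).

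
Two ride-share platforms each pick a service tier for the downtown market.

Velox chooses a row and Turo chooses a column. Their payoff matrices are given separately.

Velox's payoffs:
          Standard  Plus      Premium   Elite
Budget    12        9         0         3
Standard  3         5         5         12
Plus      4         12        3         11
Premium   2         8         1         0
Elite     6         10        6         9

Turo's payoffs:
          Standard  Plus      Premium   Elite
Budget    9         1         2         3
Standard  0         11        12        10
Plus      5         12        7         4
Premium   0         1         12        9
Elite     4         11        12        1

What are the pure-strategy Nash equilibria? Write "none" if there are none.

For each strategy profile, look for a profitable unilateral deviation.
(Budget, Standard): Velox gets 12, best alternative 6; Turo gets 9, best alternative 3. No profitable deviation — NE.
(Budget, Plus): Velox can switch to Plus (9 → 12). Not NE.
(Budget, Premium): Velox can switch to Standard (0 → 5). Not NE.
(Budget, Elite): Velox can switch to Standard (3 → 12). Not NE.
(Standard, Standard): Velox can switch to Budget (3 → 12). Not NE.
(Standard, Plus): Velox can switch to Budget (5 → 9). Not NE.
(Standard, Premium): Velox can switch to Elite (5 → 6). Not NE.
(Standard, Elite): Turo can switch to Plus (10 → 11). Not NE.
(Plus, Standard): Velox can switch to Budget (4 → 12). Not NE.
(Plus, Plus): Velox gets 12, best alternative 10; Turo gets 12, best alternative 7. No profitable deviation — NE.
(Plus, Premium): Velox can switch to Standard (3 → 5). Not NE.
(Plus, Elite): Velox can switch to Standard (11 → 12). Not NE.
(Elite, Premium): Velox gets 6, best alternative 5; Turo gets 12, best alternative 11. No profitable deviation — NE.
(The remaining 7 profiles each have a profitable deviation by the same check.)

(Budget, Standard), (Plus, Plus), (Elite, Premium)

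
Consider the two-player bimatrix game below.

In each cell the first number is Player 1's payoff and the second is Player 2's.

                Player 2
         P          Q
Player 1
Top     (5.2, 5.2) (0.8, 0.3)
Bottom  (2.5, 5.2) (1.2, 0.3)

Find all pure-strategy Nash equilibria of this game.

The unique pure-strategy Nash equilibrium is (Top, P).

Check each profile: it is a Nash equilibrium iff no player can strictly gain by switching unilaterally.
(Top, P): Player 1 gets 5.2, best alternative 2.5; Player 2 gets 5.2, best alternative 0.3. No profitable deviation — NE.
(Top, Q): Player 1 can switch to Bottom (0.8 → 1.2). Not NE.
(Bottom, P): Player 1 can switch to Top (2.5 → 5.2). Not NE.
(Bottom, Q): Player 2 can switch to P (0.3 → 5.2). Not NE.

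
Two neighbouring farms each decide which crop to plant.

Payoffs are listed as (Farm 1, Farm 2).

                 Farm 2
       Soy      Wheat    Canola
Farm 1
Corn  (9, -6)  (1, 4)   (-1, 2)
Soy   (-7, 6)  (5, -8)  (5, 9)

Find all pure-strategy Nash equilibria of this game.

The unique pure-strategy Nash equilibrium is (Soy, Canola).

Mark each player's best response to every combination of opponents' strategies; a profile where every player is best-responding is a pure Nash equilibrium.
Farm 1 against Soy: payoffs 9, -7 → best response Corn.
Farm 1 against Wheat: payoffs 1, 5 → best response Soy.
Farm 1 against Canola: payoffs -1, 5 → best response Soy.
Farm 2 against Corn: payoffs -6, 4, 2 → best response Wheat.
Farm 2 against Soy: payoffs 6, -8, 9 → best response Canola.
Mutual best responses: (Soy, Canola).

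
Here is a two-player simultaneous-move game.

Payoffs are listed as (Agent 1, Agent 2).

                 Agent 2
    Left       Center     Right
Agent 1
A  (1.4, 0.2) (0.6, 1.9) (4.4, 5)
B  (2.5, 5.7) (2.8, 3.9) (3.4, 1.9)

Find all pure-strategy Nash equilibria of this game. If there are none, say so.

(A, Right) and (B, Left)

For each strategy profile, look for a profitable unilateral deviation.
(A, Left): Agent 1 can switch to B (1.4 → 2.5). Not NE.
(A, Center): Agent 1 can switch to B (0.6 → 2.8). Not NE.
(A, Right): Agent 1 gets 4.4, best alternative 3.4; Agent 2 gets 5, best alternative 1.9. No profitable deviation — NE.
(B, Left): Agent 1 gets 2.5, best alternative 1.4; Agent 2 gets 5.7, best alternative 3.9. No profitable deviation — NE.
(B, Center): Agent 2 can switch to Left (3.9 → 5.7). Not NE.
(B, Right): Agent 1 can switch to A (3.4 → 4.4). Not NE.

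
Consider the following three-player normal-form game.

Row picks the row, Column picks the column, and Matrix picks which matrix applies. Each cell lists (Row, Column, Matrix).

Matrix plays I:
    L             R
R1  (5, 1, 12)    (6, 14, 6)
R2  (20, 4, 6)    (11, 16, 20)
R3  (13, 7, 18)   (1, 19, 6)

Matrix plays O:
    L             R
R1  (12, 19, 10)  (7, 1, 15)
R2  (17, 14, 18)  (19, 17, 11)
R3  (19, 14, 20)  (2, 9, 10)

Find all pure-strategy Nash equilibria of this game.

Pure-strategy Nash equilibria: (R2, R, I); (R3, L, O)

Check each profile: it is a Nash equilibrium iff no player can strictly gain by switching unilaterally.
(R1, L, I): Row can switch to R2 (5 → 20). Not NE.
(R1, L, O): Row can switch to R2 (12 → 17). Not NE.
(R1, R, I): Row can switch to R2 (6 → 11). Not NE.
(R1, R, O): Row can switch to R2 (7 → 19). Not NE.
(R2, L, I): Column can switch to R (4 → 16). Not NE.
(R2, L, O): Row can switch to R3 (17 → 19). Not NE.
(R2, R, I): Row gets 11, best alternative 6; Column gets 16, best alternative 4; Matrix gets 20, best alternative 11. No profitable deviation — NE.
(R2, R, O): Matrix can switch to I (11 → 20). Not NE.
(R3, L, I): Row can switch to R2 (13 → 20). Not NE.
(R3, L, O): Row gets 19, best alternative 17; Column gets 14, best alternative 9; Matrix gets 20, best alternative 18. No profitable deviation — NE.
(R3, R, I): Row can switch to R1 (1 → 6). Not NE.
(R3, R, O): Row can switch to R1 (2 → 7). Not NE.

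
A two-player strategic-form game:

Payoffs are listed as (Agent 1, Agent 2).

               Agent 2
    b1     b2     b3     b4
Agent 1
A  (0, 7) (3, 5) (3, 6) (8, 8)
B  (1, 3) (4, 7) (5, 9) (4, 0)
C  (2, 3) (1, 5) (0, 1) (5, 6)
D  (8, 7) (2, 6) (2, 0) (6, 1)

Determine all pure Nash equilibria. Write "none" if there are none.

For each player, find the best response to each opponent profile; mutual best responses are the pure NE.
Agent 1 against b1: payoffs 0, 1, 2, 8 → best response D.
Agent 1 against b2: payoffs 3, 4, 1, 2 → best response B.
Agent 1 against b3: payoffs 3, 5, 0, 2 → best response B.
Agent 1 against b4: payoffs 8, 4, 5, 6 → best response A.
Agent 2 against A: payoffs 7, 5, 6, 8 → best response b4.
Agent 2 against B: payoffs 3, 7, 9, 0 → best response b3.
Agent 2 against C: payoffs 3, 5, 1, 6 → best response b4.
Agent 2 against D: payoffs 7, 6, 0, 1 → best response b1.
Mutual best responses: (A, b4); (B, b3); (D, b1).

(A, b4) and (B, b3) and (D, b1)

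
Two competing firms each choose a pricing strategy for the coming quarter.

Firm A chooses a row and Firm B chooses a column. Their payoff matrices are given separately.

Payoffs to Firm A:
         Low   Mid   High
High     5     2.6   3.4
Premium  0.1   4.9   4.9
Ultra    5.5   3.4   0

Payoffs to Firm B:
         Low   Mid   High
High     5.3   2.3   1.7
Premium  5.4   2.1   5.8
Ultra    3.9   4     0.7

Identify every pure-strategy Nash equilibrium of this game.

Pure NE: (Premium, High)

Mark each player's best response to every combination of opponents' strategies; a profile where every player is best-responding is a pure Nash equilibrium.
Firm A against Low: payoffs 5, 0.1, 5.5 → best response Ultra.
Firm A against Mid: payoffs 2.6, 4.9, 3.4 → best response Premium.
Firm A against High: payoffs 3.4, 4.9, 0 → best response Premium.
Firm B against High: payoffs 5.3, 2.3, 1.7 → best response Low.
Firm B against Premium: payoffs 5.4, 2.1, 5.8 → best response High.
Firm B against Ultra: payoffs 3.9, 4, 0.7 → best response Mid.
Mutual best responses: (Premium, High).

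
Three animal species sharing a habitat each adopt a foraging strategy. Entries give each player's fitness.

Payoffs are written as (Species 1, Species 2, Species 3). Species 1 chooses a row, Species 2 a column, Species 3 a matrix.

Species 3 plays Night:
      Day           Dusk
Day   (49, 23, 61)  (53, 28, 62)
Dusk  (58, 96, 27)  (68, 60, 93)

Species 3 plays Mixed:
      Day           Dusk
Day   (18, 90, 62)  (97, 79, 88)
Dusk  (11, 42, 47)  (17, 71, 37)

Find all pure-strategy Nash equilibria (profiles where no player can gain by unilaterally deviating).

The unique pure-strategy Nash equilibrium is (Day, Day, Mixed).

(Day, Day, Night): Species 1 can switch to Dusk (49 → 58). Not NE.
(Day, Day, Mixed): Species 1 gets 18, best alternative 11; Species 2 gets 90, best alternative 79; Species 3 gets 62, best alternative 61. No profitable deviation — NE.
(Day, Dusk, Night): Species 1 can switch to Dusk (53 → 68). Not NE.
(Day, Dusk, Mixed): Species 2 can switch to Day (79 → 90). Not NE.
(Dusk, Day, Night): Species 3 can switch to Mixed (27 → 47). Not NE.
(Dusk, Day, Mixed): Species 1 can switch to Day (11 → 18). Not NE.
(Dusk, Dusk, Night): Species 2 can switch to Day (60 → 96). Not NE.
(The remaining 1 profile has a profitable deviation by the same check.)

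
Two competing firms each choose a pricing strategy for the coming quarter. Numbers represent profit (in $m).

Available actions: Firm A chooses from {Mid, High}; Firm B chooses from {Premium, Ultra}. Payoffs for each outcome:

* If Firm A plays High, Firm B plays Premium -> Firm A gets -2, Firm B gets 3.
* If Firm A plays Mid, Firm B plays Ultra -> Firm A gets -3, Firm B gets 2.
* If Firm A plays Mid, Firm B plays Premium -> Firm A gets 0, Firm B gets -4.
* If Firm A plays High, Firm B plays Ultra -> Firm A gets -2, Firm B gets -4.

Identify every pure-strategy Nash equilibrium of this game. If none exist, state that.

For each player, find the best response to each opponent profile; mutual best responses are the pure NE.
Firm A against Premium: payoffs 0, -2 → best response Mid.
Firm A against Ultra: payoffs -3, -2 → best response High.
Firm B against Mid: payoffs -4, 2 → best response Ultra.
Firm B against High: payoffs 3, -4 → best response Premium.
No profile is a mutual best response for all players.

There is no pure-strategy Nash equilibrium.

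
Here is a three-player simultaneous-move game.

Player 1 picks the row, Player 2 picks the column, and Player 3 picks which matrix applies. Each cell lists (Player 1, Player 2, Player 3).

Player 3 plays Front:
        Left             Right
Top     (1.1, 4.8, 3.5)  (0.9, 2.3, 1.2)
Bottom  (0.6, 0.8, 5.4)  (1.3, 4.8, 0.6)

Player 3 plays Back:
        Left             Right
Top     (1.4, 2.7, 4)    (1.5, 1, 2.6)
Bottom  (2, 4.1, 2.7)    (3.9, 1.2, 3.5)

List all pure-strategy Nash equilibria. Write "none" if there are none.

Mark each player's best response to every combination of opponents' strategies; a profile where every player is best-responding is a pure Nash equilibrium.
Player 1 against (Left, Front): payoffs 1.1, 0.6 → best response Top.
Player 1 against (Left, Back): payoffs 1.4, 2 → best response Bottom.
Player 1 against (Right, Front): payoffs 0.9, 1.3 → best response Bottom.
Player 1 against (Right, Back): payoffs 1.5, 3.9 → best response Bottom.
Player 2 against (Top, Front): payoffs 4.8, 2.3 → best response Left.
Player 2 against (Top, Back): payoffs 2.7, 1 → best response Left.
Player 2 against (Bottom, Front): payoffs 0.8, 4.8 → best response Right.
Player 2 against (Bottom, Back): payoffs 4.1, 1.2 → best response Left.
Player 3 against (Top, Left): payoffs 3.5, 4 → best response Back.
Player 3 against (Top, Right): payoffs 1.2, 2.6 → best response Back.
Player 3 against (Bottom, Left): payoffs 5.4, 2.7 → best response Front.
Player 3 against (Bottom, Right): payoffs 0.6, 3.5 → best response Back.
No profile is a mutual best response for all players.

No pure-strategy Nash equilibrium.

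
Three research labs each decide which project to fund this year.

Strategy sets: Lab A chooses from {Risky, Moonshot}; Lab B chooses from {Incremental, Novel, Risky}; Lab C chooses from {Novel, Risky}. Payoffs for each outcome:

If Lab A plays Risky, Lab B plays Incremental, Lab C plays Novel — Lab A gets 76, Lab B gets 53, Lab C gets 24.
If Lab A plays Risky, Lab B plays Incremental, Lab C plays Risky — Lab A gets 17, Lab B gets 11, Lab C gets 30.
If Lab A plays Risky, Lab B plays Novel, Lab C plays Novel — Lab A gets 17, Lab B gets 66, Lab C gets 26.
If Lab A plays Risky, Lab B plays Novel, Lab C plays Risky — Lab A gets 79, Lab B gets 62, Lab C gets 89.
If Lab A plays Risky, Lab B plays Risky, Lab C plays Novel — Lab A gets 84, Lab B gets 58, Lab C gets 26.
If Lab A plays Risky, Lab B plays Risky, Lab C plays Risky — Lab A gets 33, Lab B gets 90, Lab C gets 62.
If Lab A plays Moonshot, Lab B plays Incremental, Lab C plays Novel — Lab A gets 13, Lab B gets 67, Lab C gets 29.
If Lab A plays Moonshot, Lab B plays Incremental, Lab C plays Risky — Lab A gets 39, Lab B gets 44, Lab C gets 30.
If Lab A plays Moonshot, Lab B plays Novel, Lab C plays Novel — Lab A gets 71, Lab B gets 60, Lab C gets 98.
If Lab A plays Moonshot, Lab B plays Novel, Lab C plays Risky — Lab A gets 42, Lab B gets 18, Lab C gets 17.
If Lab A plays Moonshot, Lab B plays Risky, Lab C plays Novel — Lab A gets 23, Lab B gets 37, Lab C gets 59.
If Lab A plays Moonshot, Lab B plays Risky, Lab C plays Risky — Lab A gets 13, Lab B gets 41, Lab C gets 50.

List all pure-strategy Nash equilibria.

The pure Nash equilibria are (Risky, Risky, Risky); (Moonshot, Incremental, Risky).

Lab A against (Incremental, Novel): payoffs 76, 13 → best response Risky.
Lab A against (Incremental, Risky): payoffs 17, 39 → best response Moonshot.
Lab A against (Novel, Novel): payoffs 17, 71 → best response Moonshot.
Lab A against (Novel, Risky): payoffs 79, 42 → best response Risky.
Lab A against (Risky, Novel): payoffs 84, 23 → best response Risky.
Lab A against (Risky, Risky): payoffs 33, 13 → best response Risky.
Lab B against (Risky, Novel): payoffs 53, 66, 58 → best response Novel.
Lab B against (Risky, Risky): payoffs 11, 62, 90 → best response Risky.
Lab B against (Moonshot, Novel): payoffs 67, 60, 37 → best response Incremental.
Lab B against (Moonshot, Risky): payoffs 44, 18, 41 → best response Incremental.
Lab C against (Risky, Incremental): payoffs 24, 30 → best response Risky.
Lab C against (Risky, Novel): payoffs 26, 89 → best response Risky.
Lab C against (Risky, Risky): payoffs 26, 62 → best response Risky.
Lab C against (Moonshot, Incremental): payoffs 29, 30 → best response Risky.
Lab C against (Moonshot, Novel): payoffs 98, 17 → best response Novel.
Lab C against (Moonshot, Risky): payoffs 59, 50 → best response Novel.
Mutual best responses: (Risky, Risky, Risky); (Moonshot, Incremental, Risky).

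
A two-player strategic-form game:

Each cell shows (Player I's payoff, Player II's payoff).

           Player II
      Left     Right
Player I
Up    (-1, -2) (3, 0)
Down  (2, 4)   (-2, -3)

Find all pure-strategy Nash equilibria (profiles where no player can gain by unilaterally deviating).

The pure Nash equilibria are (Up, Right); (Down, Left).

Player I against Left: payoffs -1, 2 → best response Down.
Player I against Right: payoffs 3, -2 → best response Up.
Player II against Up: payoffs -2, 0 → best response Right.
Player II against Down: payoffs 4, -3 → best response Left.
Mutual best responses: (Up, Right); (Down, Left).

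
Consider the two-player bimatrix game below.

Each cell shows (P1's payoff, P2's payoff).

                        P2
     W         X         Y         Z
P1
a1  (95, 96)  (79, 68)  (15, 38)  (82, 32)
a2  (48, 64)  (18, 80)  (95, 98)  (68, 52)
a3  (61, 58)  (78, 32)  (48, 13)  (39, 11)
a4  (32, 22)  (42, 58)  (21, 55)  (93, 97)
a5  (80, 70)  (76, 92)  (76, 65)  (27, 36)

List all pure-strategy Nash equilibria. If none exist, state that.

Pure-strategy Nash equilibria: (a1, W) and (a2, Y) and (a4, Z)

P1 against W: payoffs 95, 48, 61, 32, 80 → best response a1.
P1 against X: payoffs 79, 18, 78, 42, 76 → best response a1.
P1 against Y: payoffs 15, 95, 48, 21, 76 → best response a2.
P1 against Z: payoffs 82, 68, 39, 93, 27 → best response a4.
P2 against a1: payoffs 96, 68, 38, 32 → best response W.
P2 against a2: payoffs 64, 80, 98, 52 → best response Y.
P2 against a3: payoffs 58, 32, 13, 11 → best response W.
P2 against a4: payoffs 22, 58, 55, 97 → best response Z.
P2 against a5: payoffs 70, 92, 65, 36 → best response X.
Mutual best responses: (a1, W); (a2, Y); (a4, Z).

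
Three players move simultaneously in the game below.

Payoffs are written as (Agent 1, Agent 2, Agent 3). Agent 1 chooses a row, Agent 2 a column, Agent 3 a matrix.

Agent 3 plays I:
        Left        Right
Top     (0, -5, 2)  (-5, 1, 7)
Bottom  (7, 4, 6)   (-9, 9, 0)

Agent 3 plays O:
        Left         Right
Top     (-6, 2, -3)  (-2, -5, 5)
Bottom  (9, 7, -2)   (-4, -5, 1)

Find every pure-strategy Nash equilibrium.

Agent 1 against (Left, I): payoffs 0, 7 → best response Bottom.
Agent 1 against (Left, O): payoffs -6, 9 → best response Bottom.
Agent 1 against (Right, I): payoffs -5, -9 → best response Top.
Agent 1 against (Right, O): payoffs -2, -4 → best response Top.
Agent 2 against (Top, I): payoffs -5, 1 → best response Right.
Agent 2 against (Top, O): payoffs 2, -5 → best response Left.
Agent 2 against (Bottom, I): payoffs 4, 9 → best response Right.
Agent 2 against (Bottom, O): payoffs 7, -5 → best response Left.
Agent 3 against (Top, Left): payoffs 2, -3 → best response I.
Agent 3 against (Top, Right): payoffs 7, 5 → best response I.
Agent 3 against (Bottom, Left): payoffs 6, -2 → best response I.
Agent 3 against (Bottom, Right): payoffs 0, 1 → best response O.
Mutual best responses: (Top, Right, I).

Pure NE: (Top, Right, I)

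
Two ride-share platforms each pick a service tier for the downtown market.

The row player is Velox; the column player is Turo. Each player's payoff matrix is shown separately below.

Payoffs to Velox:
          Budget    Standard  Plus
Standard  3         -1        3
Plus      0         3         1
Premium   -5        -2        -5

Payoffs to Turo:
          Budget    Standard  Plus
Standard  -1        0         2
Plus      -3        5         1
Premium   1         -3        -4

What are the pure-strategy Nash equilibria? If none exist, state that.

For each strategy profile, look for a profitable unilateral deviation.
(Standard, Budget): Turo can switch to Standard (-1 → 0). Not NE.
(Standard, Standard): Velox can switch to Plus (-1 → 3). Not NE.
(Standard, Plus): Velox gets 3, best alternative 1; Turo gets 2, best alternative 0. No profitable deviation — NE.
(Plus, Budget): Velox can switch to Standard (0 → 3). Not NE.
(Plus, Standard): Velox gets 3, best alternative -1; Turo gets 5, best alternative 1. No profitable deviation — NE.
(Plus, Plus): Velox can switch to Standard (1 → 3). Not NE.
(Premium, Budget): Velox can switch to Standard (-5 → 3). Not NE.
(Premium, Standard): Velox can switch to Standard (-2 → -1). Not NE.
(Premium, Plus): Velox can switch to Standard (-5 → 3). Not NE.

The pure Nash equilibria are (Standard, Plus), (Plus, Standard).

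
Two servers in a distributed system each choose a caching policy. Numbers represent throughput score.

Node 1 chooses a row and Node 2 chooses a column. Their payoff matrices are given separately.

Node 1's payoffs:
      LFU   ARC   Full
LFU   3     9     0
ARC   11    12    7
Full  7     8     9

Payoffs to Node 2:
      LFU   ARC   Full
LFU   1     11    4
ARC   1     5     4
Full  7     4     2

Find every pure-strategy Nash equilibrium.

Node 1 against LFU: payoffs 3, 11, 7 → best response ARC.
Node 1 against ARC: payoffs 9, 12, 8 → best response ARC.
Node 1 against Full: payoffs 0, 7, 9 → best response Full.
Node 2 against LFU: payoffs 1, 11, 4 → best response ARC.
Node 2 against ARC: payoffs 1, 5, 4 → best response ARC.
Node 2 against Full: payoffs 7, 4, 2 → best response LFU.
Mutual best responses: (ARC, ARC).

Pure NE: (ARC, ARC)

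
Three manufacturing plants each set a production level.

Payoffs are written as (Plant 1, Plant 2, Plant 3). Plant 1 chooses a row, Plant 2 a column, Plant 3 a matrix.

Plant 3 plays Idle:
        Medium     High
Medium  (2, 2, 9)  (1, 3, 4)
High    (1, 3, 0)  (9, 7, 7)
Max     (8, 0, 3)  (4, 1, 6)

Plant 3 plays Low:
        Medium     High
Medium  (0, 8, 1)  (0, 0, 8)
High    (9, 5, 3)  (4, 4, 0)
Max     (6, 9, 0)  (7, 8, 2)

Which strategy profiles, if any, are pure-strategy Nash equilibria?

Check each profile: it is a Nash equilibrium iff no player can strictly gain by switching unilaterally.
(Medium, Medium, Idle): Plant 1 can switch to Max (2 → 8). Not NE.
(Medium, Medium, Low): Plant 1 can switch to High (0 → 9). Not NE.
(Medium, High, Idle): Plant 1 can switch to High (1 → 9). Not NE.
(Medium, High, Low): Plant 1 can switch to High (0 → 4). Not NE.
(High, Medium, Idle): Plant 1 can switch to Medium (1 → 2). Not NE.
(High, Medium, Low): Plant 1 gets 9, best alternative 6; Plant 2 gets 5, best alternative 4; Plant 3 gets 3, best alternative 0. No profitable deviation — NE.
(High, High, Idle): Plant 1 gets 9, best alternative 4; Plant 2 gets 7, best alternative 3; Plant 3 gets 7, best alternative 0. No profitable deviation — NE.
(High, High, Low): Plant 1 can switch to Max (4 → 7). Not NE.
(The remaining 4 profiles each have a profitable deviation by the same check.)

The pure Nash equilibria are (High, Medium, Low), (High, High, Idle).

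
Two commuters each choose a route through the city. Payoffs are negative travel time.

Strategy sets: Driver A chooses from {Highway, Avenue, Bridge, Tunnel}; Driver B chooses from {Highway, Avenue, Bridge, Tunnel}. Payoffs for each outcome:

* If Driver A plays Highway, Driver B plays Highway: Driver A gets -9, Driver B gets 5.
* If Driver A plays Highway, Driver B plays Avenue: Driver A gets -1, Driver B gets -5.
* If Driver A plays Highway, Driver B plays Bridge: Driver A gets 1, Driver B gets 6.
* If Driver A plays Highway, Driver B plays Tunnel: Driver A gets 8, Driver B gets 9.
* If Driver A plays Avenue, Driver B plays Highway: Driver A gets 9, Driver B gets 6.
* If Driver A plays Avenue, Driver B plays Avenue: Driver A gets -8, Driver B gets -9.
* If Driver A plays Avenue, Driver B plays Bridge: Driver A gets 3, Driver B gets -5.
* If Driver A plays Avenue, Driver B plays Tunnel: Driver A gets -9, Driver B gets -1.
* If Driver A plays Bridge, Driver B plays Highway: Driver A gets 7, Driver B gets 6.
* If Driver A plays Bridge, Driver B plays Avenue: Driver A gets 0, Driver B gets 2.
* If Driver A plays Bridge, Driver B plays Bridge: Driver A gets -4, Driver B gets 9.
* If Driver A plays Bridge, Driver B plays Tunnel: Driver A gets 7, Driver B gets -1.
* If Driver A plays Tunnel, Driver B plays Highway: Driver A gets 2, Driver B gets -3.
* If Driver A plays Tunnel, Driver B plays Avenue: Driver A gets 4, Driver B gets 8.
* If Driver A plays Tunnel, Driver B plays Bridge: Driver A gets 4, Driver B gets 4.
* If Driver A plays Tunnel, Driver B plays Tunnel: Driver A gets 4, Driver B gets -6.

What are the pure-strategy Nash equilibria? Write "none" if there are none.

(Highway, Highway): Driver A can switch to Avenue (-9 → 9). Not NE.
(Highway, Avenue): Driver A can switch to Bridge (-1 → 0). Not NE.
(Highway, Bridge): Driver A can switch to Avenue (1 → 3). Not NE.
(Highway, Tunnel): Driver A gets 8, best alternative 7; Driver B gets 9, best alternative 6. No profitable deviation — NE.
(Avenue, Highway): Driver A gets 9, best alternative 7; Driver B gets 6, best alternative -1. No profitable deviation — NE.
(Avenue, Avenue): Driver A can switch to Highway (-8 → -1). Not NE.
(Avenue, Bridge): Driver A can switch to Tunnel (3 → 4). Not NE.
(Avenue, Tunnel): Driver A can switch to Highway (-9 → 8). Not NE.
(Tunnel, Avenue): Driver A gets 4, best alternative 0; Driver B gets 8, best alternative 4. No profitable deviation — NE.
(The remaining 7 profiles each have a profitable deviation by the same check.)

Pure-strategy Nash equilibria: (Highway, Tunnel); (Avenue, Highway); (Tunnel, Avenue)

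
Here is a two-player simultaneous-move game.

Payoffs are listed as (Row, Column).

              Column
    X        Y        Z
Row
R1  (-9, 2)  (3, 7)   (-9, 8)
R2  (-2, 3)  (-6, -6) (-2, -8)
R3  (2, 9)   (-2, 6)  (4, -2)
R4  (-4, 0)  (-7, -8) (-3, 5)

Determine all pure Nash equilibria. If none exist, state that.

The unique pure-strategy Nash equilibrium is (R3, X).

Row against X: payoffs -9, -2, 2, -4 → best response R3.
Row against Y: payoffs 3, -6, -2, -7 → best response R1.
Row against Z: payoffs -9, -2, 4, -3 → best response R3.
Column against R1: payoffs 2, 7, 8 → best response Z.
Column against R2: payoffs 3, -6, -8 → best response X.
Column against R3: payoffs 9, 6, -2 → best response X.
Column against R4: payoffs 0, -8, 5 → best response Z.
Mutual best responses: (R3, X).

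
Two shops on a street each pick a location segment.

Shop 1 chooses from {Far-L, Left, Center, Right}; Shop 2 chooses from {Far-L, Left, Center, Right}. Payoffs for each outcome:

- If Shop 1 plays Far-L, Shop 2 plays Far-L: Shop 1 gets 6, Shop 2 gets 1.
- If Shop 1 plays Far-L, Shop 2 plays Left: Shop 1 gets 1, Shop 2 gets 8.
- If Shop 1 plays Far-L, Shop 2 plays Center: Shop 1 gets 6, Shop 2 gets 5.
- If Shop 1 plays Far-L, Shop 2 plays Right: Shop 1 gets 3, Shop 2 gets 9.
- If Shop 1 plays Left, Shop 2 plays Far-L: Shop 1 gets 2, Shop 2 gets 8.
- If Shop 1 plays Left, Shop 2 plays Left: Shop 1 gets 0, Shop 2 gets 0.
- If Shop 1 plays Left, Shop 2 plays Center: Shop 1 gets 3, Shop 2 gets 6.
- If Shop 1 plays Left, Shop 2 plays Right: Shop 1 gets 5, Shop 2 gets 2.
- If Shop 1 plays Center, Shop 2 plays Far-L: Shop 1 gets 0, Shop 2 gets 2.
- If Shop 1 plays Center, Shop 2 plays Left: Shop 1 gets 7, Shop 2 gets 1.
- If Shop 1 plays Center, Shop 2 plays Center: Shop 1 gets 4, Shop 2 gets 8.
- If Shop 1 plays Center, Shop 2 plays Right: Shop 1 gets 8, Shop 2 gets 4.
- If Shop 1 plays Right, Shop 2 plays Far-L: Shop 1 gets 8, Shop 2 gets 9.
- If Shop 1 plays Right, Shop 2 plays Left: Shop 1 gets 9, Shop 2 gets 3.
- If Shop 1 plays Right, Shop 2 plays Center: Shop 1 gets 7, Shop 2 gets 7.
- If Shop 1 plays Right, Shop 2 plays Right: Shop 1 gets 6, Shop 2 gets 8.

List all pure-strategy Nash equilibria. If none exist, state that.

Shop 1 against Far-L: payoffs 6, 2, 0, 8 → best response Right.
Shop 1 against Left: payoffs 1, 0, 7, 9 → best response Right.
Shop 1 against Center: payoffs 6, 3, 4, 7 → best response Right.
Shop 1 against Right: payoffs 3, 5, 8, 6 → best response Center.
Shop 2 against Far-L: payoffs 1, 8, 5, 9 → best response Right.
Shop 2 against Left: payoffs 8, 0, 6, 2 → best response Far-L.
Shop 2 against Center: payoffs 2, 1, 8, 4 → best response Center.
Shop 2 against Right: payoffs 9, 3, 7, 8 → best response Far-L.
Mutual best responses: (Right, Far-L).

Pure NE: (Right, Far-L)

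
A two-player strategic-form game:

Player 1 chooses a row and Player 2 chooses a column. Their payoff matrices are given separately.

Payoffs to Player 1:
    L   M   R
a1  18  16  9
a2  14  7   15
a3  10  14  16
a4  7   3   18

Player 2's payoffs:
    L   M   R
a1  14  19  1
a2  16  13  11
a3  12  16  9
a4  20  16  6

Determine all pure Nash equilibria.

For each player, find the best response to each opponent profile; mutual best responses are the pure NE.
Player 1 against L: payoffs 18, 14, 10, 7 → best response a1.
Player 1 against M: payoffs 16, 7, 14, 3 → best response a1.
Player 1 against R: payoffs 9, 15, 16, 18 → best response a4.
Player 2 against a1: payoffs 14, 19, 1 → best response M.
Player 2 against a2: payoffs 16, 13, 11 → best response L.
Player 2 against a3: payoffs 12, 16, 9 → best response M.
Player 2 against a4: payoffs 20, 16, 6 → best response L.
Mutual best responses: (a1, M).

Pure NE: (a1, M)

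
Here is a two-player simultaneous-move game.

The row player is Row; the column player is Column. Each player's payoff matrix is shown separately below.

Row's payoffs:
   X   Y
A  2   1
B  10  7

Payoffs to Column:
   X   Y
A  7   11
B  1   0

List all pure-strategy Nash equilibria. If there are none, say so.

(B, X)

Mark each player's best response to every combination of opponents' strategies; a profile where every player is best-responding is a pure Nash equilibrium.
Row against X: payoffs 2, 10 → best response B.
Row against Y: payoffs 1, 7 → best response B.
Column against A: payoffs 7, 11 → best response Y.
Column against B: payoffs 1, 0 → best response X.
Mutual best responses: (B, X).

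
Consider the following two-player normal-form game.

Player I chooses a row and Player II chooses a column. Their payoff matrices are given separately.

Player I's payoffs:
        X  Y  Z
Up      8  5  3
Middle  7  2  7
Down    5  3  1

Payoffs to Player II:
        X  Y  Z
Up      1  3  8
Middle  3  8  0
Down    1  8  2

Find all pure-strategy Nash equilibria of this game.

For each player, find the best response to each opponent profile; mutual best responses are the pure NE.
Player I against X: payoffs 8, 7, 5 → best response Up.
Player I against Y: payoffs 5, 2, 3 → best response Up.
Player I against Z: payoffs 3, 7, 1 → best response Middle.
Player II against Up: payoffs 1, 3, 8 → best response Z.
Player II against Middle: payoffs 3, 8, 0 → best response Y.
Player II against Down: payoffs 1, 8, 2 → best response Y.
No profile is a mutual best response for all players.

none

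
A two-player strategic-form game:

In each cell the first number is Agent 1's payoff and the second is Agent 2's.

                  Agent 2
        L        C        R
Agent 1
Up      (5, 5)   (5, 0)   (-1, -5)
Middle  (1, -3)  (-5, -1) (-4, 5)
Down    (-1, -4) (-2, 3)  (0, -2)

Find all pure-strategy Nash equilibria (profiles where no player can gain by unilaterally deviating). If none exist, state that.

Agent 1 against L: payoffs 5, 1, -1 → best response Up.
Agent 1 against C: payoffs 5, -5, -2 → best response Up.
Agent 1 against R: payoffs -1, -4, 0 → best response Down.
Agent 2 against Up: payoffs 5, 0, -5 → best response L.
Agent 2 against Middle: payoffs -3, -1, 5 → best response R.
Agent 2 against Down: payoffs -4, 3, -2 → best response C.
Mutual best responses: (Up, L).

The unique pure-strategy Nash equilibrium is (Up, L).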